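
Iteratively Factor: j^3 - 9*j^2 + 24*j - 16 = (j - 1)*(j^2 - 8*j + 16) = (j - 4)*(j - 1)*(j - 4)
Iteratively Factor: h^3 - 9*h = (h)*(h^2 - 9) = h*(h - 3)*(h + 3)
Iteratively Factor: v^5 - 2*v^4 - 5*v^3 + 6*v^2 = (v)*(v^4 - 2*v^3 - 5*v^2 + 6*v) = v^2*(v^3 - 2*v^2 - 5*v + 6) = v^2*(v - 1)*(v^2 - v - 6) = v^2*(v - 1)*(v + 2)*(v - 3)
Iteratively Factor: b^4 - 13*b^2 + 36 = (b - 3)*(b^3 + 3*b^2 - 4*b - 12) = (b - 3)*(b - 2)*(b^2 + 5*b + 6) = (b - 3)*(b - 2)*(b + 2)*(b + 3)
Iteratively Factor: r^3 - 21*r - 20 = (r + 4)*(r^2 - 4*r - 5) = (r - 5)*(r + 4)*(r + 1)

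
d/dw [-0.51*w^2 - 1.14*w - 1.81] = -1.02*w - 1.14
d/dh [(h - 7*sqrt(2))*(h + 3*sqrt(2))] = 2*h - 4*sqrt(2)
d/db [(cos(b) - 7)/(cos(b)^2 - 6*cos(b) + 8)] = (cos(b)^2 - 14*cos(b) + 34)*sin(b)/(cos(b)^2 - 6*cos(b) + 8)^2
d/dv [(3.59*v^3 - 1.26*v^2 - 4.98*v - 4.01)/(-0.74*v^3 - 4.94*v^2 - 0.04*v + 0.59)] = (-8.88178419700125e-16*v^5 - 18.667*v^4 - 7.6576*v^3 - 27.0987*v^2 - 41.1056*v - 3.0986)/(0.5476*v^6 + 7.3112*v^5 + 24.4628*v^4 - 0.478*v^3 - 5.8276*v^2 - 0.0472*v + 0.3481)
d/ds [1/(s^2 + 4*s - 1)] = 2*(-s - 2)/(s^2 + 4*s - 1)^2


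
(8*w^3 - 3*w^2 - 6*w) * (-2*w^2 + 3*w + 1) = -16*w^5 + 30*w^4 + 11*w^3 - 21*w^2 - 6*w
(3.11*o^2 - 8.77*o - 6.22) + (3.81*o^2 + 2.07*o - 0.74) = 6.92*o^2 - 6.7*o - 6.96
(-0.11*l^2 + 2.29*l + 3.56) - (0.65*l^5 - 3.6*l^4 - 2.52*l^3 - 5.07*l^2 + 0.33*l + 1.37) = -0.65*l^5 + 3.6*l^4 + 2.52*l^3 + 4.96*l^2 + 1.96*l + 2.19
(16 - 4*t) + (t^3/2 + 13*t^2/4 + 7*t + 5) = t^3/2 + 13*t^2/4 + 3*t + 21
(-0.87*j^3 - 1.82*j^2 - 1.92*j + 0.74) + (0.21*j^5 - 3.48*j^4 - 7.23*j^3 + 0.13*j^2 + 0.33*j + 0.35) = 0.21*j^5 - 3.48*j^4 - 8.1*j^3 - 1.69*j^2 - 1.59*j + 1.09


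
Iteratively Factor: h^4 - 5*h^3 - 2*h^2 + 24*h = (h + 2)*(h^3 - 7*h^2 + 12*h) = (h - 4)*(h + 2)*(h^2 - 3*h) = (h - 4)*(h - 3)*(h + 2)*(h)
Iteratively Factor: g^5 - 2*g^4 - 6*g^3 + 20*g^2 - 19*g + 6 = (g - 1)*(g^4 - g^3 - 7*g^2 + 13*g - 6) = (g - 2)*(g - 1)*(g^3 + g^2 - 5*g + 3) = (g - 2)*(g - 1)*(g + 3)*(g^2 - 2*g + 1) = (g - 2)*(g - 1)^2*(g + 3)*(g - 1)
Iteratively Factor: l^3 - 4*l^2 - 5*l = (l)*(l^2 - 4*l - 5) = l*(l + 1)*(l - 5)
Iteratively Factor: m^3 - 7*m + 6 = (m - 1)*(m^2 + m - 6) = (m - 1)*(m + 3)*(m - 2)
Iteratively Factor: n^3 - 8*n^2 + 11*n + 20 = (n - 4)*(n^2 - 4*n - 5) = (n - 4)*(n + 1)*(n - 5)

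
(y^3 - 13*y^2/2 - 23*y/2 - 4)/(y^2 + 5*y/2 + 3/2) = (2*y^2 - 15*y - 8)/(2*y + 3)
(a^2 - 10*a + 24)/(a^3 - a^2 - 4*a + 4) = (a^2 - 10*a + 24)/(a^3 - a^2 - 4*a + 4)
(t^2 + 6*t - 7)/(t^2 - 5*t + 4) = (t + 7)/(t - 4)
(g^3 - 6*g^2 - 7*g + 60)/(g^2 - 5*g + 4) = (g^2 - 2*g - 15)/(g - 1)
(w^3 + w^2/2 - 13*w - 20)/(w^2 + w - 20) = (w^2 + 9*w/2 + 5)/(w + 5)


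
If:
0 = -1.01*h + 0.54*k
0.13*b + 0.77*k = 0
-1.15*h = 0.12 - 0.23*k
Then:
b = 1.85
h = -0.17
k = -0.31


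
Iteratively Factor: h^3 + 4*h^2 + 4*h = (h + 2)*(h^2 + 2*h) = (h + 2)^2*(h)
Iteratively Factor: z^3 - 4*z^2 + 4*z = (z - 2)*(z^2 - 2*z) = z*(z - 2)*(z - 2)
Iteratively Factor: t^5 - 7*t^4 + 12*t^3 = (t - 3)*(t^4 - 4*t^3) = t*(t - 3)*(t^3 - 4*t^2) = t^2*(t - 3)*(t^2 - 4*t) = t^3*(t - 3)*(t - 4)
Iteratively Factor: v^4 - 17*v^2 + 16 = (v - 1)*(v^3 + v^2 - 16*v - 16) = (v - 1)*(v + 1)*(v^2 - 16) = (v - 4)*(v - 1)*(v + 1)*(v + 4)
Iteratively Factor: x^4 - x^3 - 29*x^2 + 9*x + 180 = (x - 3)*(x^3 + 2*x^2 - 23*x - 60) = (x - 5)*(x - 3)*(x^2 + 7*x + 12) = (x - 5)*(x - 3)*(x + 4)*(x + 3)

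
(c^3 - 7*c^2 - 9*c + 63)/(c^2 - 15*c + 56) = (c^2 - 9)/(c - 8)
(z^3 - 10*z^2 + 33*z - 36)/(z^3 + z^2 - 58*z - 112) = (z^3 - 10*z^2 + 33*z - 36)/(z^3 + z^2 - 58*z - 112)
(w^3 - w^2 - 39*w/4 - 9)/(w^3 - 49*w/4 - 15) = (2*w + 3)/(2*w + 5)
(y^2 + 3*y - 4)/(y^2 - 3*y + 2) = (y + 4)/(y - 2)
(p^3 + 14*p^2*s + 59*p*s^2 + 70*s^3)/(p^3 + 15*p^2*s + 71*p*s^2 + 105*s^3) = (p + 2*s)/(p + 3*s)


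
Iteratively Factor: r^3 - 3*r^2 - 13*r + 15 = (r - 5)*(r^2 + 2*r - 3) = (r - 5)*(r + 3)*(r - 1)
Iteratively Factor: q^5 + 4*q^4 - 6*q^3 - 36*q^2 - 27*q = (q)*(q^4 + 4*q^3 - 6*q^2 - 36*q - 27) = q*(q + 3)*(q^3 + q^2 - 9*q - 9) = q*(q - 3)*(q + 3)*(q^2 + 4*q + 3) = q*(q - 3)*(q + 1)*(q + 3)*(q + 3)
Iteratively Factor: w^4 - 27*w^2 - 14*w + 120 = (w + 4)*(w^3 - 4*w^2 - 11*w + 30) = (w - 5)*(w + 4)*(w^2 + w - 6) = (w - 5)*(w + 3)*(w + 4)*(w - 2)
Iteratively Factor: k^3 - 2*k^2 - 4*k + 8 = (k - 2)*(k^2 - 4) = (k - 2)^2*(k + 2)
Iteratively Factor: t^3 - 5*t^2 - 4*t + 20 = (t + 2)*(t^2 - 7*t + 10) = (t - 2)*(t + 2)*(t - 5)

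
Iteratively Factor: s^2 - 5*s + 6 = (s - 2)*(s - 3)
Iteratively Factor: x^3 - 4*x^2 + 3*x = (x - 3)*(x^2 - x) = (x - 3)*(x - 1)*(x)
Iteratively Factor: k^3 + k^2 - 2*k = (k - 1)*(k^2 + 2*k) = k*(k - 1)*(k + 2)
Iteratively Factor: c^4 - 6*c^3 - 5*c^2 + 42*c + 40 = (c - 4)*(c^3 - 2*c^2 - 13*c - 10) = (c - 4)*(c + 1)*(c^2 - 3*c - 10) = (c - 4)*(c + 1)*(c + 2)*(c - 5)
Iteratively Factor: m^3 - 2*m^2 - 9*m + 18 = (m + 3)*(m^2 - 5*m + 6) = (m - 3)*(m + 3)*(m - 2)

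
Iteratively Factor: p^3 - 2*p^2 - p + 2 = (p + 1)*(p^2 - 3*p + 2) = (p - 1)*(p + 1)*(p - 2)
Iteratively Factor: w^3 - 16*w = (w + 4)*(w^2 - 4*w) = (w - 4)*(w + 4)*(w)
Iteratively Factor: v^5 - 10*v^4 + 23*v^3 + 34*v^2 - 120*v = (v - 5)*(v^4 - 5*v^3 - 2*v^2 + 24*v) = v*(v - 5)*(v^3 - 5*v^2 - 2*v + 24) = v*(v - 5)*(v - 4)*(v^2 - v - 6) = v*(v - 5)*(v - 4)*(v - 3)*(v + 2)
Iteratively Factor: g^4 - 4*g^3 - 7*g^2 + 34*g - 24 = (g - 1)*(g^3 - 3*g^2 - 10*g + 24) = (g - 2)*(g - 1)*(g^2 - g - 12) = (g - 2)*(g - 1)*(g + 3)*(g - 4)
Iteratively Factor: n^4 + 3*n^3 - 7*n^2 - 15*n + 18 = (n + 3)*(n^3 - 7*n + 6) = (n + 3)^2*(n^2 - 3*n + 2) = (n - 1)*(n + 3)^2*(n - 2)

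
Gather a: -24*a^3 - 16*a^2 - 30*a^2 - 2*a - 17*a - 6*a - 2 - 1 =-24*a^3 - 46*a^2 - 25*a - 3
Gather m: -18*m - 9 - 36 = -18*m - 45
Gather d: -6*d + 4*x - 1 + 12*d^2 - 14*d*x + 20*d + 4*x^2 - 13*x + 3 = 12*d^2 + d*(14 - 14*x) + 4*x^2 - 9*x + 2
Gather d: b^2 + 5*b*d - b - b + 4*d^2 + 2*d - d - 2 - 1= b^2 - 2*b + 4*d^2 + d*(5*b + 1) - 3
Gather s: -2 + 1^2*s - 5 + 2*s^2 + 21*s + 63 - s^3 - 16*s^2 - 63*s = -s^3 - 14*s^2 - 41*s + 56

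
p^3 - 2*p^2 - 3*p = p*(p - 3)*(p + 1)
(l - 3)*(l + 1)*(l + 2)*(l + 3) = l^4 + 3*l^3 - 7*l^2 - 27*l - 18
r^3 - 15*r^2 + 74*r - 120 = (r - 6)*(r - 5)*(r - 4)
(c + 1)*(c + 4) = c^2 + 5*c + 4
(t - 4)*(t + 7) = t^2 + 3*t - 28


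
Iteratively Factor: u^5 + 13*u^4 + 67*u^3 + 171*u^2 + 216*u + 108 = (u + 3)*(u^4 + 10*u^3 + 37*u^2 + 60*u + 36) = (u + 2)*(u + 3)*(u^3 + 8*u^2 + 21*u + 18) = (u + 2)*(u + 3)^2*(u^2 + 5*u + 6) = (u + 2)^2*(u + 3)^2*(u + 3)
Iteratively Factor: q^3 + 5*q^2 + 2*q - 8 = (q + 4)*(q^2 + q - 2) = (q + 2)*(q + 4)*(q - 1)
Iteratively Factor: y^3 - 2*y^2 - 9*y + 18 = (y - 3)*(y^2 + y - 6) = (y - 3)*(y - 2)*(y + 3)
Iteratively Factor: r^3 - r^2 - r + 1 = (r - 1)*(r^2 - 1) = (r - 1)^2*(r + 1)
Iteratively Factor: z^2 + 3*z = (z + 3)*(z)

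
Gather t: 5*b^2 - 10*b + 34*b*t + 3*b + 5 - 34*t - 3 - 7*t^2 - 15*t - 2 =5*b^2 - 7*b - 7*t^2 + t*(34*b - 49)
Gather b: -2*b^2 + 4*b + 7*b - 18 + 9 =-2*b^2 + 11*b - 9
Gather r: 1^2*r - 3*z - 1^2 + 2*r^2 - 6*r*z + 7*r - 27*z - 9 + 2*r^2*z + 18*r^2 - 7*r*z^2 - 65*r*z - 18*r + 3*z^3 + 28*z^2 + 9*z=r^2*(2*z + 20) + r*(-7*z^2 - 71*z - 10) + 3*z^3 + 28*z^2 - 21*z - 10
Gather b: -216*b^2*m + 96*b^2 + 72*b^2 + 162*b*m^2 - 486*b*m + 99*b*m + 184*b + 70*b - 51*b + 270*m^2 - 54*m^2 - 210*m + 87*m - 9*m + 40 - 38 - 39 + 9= b^2*(168 - 216*m) + b*(162*m^2 - 387*m + 203) + 216*m^2 - 132*m - 28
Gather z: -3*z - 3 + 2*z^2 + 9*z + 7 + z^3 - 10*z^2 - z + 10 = z^3 - 8*z^2 + 5*z + 14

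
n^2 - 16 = (n - 4)*(n + 4)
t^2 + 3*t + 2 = (t + 1)*(t + 2)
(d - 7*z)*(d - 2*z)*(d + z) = d^3 - 8*d^2*z + 5*d*z^2 + 14*z^3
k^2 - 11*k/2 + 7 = (k - 7/2)*(k - 2)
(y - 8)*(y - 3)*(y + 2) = y^3 - 9*y^2 + 2*y + 48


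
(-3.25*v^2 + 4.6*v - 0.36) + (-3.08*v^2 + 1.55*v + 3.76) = -6.33*v^2 + 6.15*v + 3.4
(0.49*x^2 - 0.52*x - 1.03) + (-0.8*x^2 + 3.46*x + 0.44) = -0.31*x^2 + 2.94*x - 0.59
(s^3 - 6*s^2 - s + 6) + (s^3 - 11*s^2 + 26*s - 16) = 2*s^3 - 17*s^2 + 25*s - 10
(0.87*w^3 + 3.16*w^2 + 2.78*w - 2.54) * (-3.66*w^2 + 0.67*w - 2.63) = -3.1842*w^5 - 10.9827*w^4 - 10.3457*w^3 + 2.8482*w^2 - 9.0132*w + 6.6802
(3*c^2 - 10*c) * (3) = 9*c^2 - 30*c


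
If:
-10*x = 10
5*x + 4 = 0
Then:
No Solution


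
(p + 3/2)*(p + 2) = p^2 + 7*p/2 + 3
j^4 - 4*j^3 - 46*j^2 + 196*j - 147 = (j - 7)*(j - 3)*(j - 1)*(j + 7)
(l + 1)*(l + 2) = l^2 + 3*l + 2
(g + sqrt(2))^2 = g^2 + 2*sqrt(2)*g + 2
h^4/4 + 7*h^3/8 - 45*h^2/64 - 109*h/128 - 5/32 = (h/4 + 1)*(h - 5/4)*(h + 1/4)*(h + 1/2)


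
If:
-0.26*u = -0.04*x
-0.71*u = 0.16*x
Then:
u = 0.00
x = 0.00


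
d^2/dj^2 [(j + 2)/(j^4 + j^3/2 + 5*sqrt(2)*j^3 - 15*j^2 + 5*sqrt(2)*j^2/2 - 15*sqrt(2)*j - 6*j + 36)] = 4*(24*j^4 - 48*j^3 + 160*sqrt(2)*j^3 - 270*sqrt(2)*j^2 + 483*j^2 - 900*j - 585*sqrt(2)*j + 360*sqrt(2) + 1134)/(8*j^9 - 36*j^8 + 120*sqrt(2)*j^8 - 540*sqrt(2)*j^7 + 966*j^7 - 4131*j^6 - 70*sqrt(2)*j^6 - 4788*j^5 + 3555*sqrt(2)*j^5 + 11340*sqrt(2)*j^4 + 46170*j^4 - 74790*sqrt(2)*j^3 - 87696*j^3 + 99144*j^2 + 116640*sqrt(2)*j^2 - 93312*j - 58320*sqrt(2)*j + 46656)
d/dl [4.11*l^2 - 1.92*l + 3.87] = 8.22*l - 1.92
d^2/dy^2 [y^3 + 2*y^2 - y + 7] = 6*y + 4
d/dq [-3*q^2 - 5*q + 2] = -6*q - 5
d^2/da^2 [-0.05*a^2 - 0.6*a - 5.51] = -0.100000000000000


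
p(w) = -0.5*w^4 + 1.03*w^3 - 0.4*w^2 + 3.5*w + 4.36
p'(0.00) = 3.50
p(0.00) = 4.36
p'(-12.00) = 3914.06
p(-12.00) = -12243.08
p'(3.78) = -63.39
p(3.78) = -34.57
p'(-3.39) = 119.64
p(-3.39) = -118.26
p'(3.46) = -45.12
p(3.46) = -17.31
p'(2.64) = -13.88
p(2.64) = 5.48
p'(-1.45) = 17.25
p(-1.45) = -6.91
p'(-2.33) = 47.44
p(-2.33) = -33.73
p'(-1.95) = 31.64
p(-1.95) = -18.85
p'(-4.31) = 224.47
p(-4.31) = -273.16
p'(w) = -2.0*w^3 + 3.09*w^2 - 0.8*w + 3.5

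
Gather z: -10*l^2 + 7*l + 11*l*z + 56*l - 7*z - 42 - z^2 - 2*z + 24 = -10*l^2 + 63*l - z^2 + z*(11*l - 9) - 18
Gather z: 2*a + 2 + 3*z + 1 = 2*a + 3*z + 3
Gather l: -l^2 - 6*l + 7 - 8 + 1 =-l^2 - 6*l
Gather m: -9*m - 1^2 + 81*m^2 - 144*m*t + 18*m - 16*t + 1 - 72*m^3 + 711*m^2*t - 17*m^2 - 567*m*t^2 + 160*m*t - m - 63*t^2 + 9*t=-72*m^3 + m^2*(711*t + 64) + m*(-567*t^2 + 16*t + 8) - 63*t^2 - 7*t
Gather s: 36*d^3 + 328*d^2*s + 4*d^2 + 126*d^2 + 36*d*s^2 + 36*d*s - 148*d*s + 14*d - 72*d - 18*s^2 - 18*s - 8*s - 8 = 36*d^3 + 130*d^2 - 58*d + s^2*(36*d - 18) + s*(328*d^2 - 112*d - 26) - 8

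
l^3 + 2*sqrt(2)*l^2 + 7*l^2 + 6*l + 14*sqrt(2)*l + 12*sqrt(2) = (l + 1)*(l + 6)*(l + 2*sqrt(2))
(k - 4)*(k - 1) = k^2 - 5*k + 4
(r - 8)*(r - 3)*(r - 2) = r^3 - 13*r^2 + 46*r - 48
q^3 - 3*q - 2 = (q - 2)*(q + 1)^2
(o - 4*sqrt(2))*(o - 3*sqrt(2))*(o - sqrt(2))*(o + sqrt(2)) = o^4 - 7*sqrt(2)*o^3 + 22*o^2 + 14*sqrt(2)*o - 48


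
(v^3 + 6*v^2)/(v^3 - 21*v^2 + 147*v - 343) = v^2*(v + 6)/(v^3 - 21*v^2 + 147*v - 343)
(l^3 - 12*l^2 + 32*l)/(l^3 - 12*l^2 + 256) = l*(l - 4)/(l^2 - 4*l - 32)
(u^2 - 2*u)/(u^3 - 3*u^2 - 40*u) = (2 - u)/(-u^2 + 3*u + 40)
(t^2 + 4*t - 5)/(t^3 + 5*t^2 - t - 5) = 1/(t + 1)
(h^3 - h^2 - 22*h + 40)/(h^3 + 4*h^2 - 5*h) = (h^2 - 6*h + 8)/(h*(h - 1))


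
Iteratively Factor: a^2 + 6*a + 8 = (a + 4)*(a + 2)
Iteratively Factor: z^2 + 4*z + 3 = (z + 3)*(z + 1)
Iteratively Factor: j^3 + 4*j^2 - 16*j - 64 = (j + 4)*(j^2 - 16) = (j + 4)^2*(j - 4)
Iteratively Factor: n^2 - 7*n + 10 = (n - 2)*(n - 5)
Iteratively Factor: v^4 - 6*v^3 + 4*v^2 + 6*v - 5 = (v - 1)*(v^3 - 5*v^2 - v + 5) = (v - 1)*(v + 1)*(v^2 - 6*v + 5) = (v - 1)^2*(v + 1)*(v - 5)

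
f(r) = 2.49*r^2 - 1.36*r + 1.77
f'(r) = 4.98*r - 1.36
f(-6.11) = 103.04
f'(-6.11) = -31.79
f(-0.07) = 1.88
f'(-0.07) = -1.71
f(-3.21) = 31.79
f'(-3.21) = -17.35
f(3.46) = 26.87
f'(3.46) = 15.87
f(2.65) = 15.65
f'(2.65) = 11.84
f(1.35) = 4.47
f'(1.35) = 5.36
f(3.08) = 21.20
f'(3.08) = 13.98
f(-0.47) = 2.96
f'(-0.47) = -3.70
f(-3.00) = 28.26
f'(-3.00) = -16.30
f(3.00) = 20.10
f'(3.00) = 13.58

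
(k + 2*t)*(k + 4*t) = k^2 + 6*k*t + 8*t^2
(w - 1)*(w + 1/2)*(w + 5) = w^3 + 9*w^2/2 - 3*w - 5/2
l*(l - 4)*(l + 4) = l^3 - 16*l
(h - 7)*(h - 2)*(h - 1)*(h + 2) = h^4 - 8*h^3 + 3*h^2 + 32*h - 28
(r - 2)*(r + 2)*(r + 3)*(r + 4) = r^4 + 7*r^3 + 8*r^2 - 28*r - 48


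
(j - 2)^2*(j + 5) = j^3 + j^2 - 16*j + 20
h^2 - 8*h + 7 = (h - 7)*(h - 1)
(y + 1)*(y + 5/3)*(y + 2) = y^3 + 14*y^2/3 + 7*y + 10/3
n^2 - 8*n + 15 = (n - 5)*(n - 3)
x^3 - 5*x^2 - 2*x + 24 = (x - 4)*(x - 3)*(x + 2)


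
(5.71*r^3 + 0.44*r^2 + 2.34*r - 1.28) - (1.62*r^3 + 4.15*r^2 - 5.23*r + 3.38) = 4.09*r^3 - 3.71*r^2 + 7.57*r - 4.66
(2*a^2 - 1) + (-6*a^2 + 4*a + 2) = -4*a^2 + 4*a + 1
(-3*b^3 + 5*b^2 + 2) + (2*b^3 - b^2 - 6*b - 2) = -b^3 + 4*b^2 - 6*b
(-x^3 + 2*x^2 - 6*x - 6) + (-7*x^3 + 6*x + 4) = -8*x^3 + 2*x^2 - 2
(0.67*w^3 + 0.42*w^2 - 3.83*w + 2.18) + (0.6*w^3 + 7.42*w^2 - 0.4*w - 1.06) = 1.27*w^3 + 7.84*w^2 - 4.23*w + 1.12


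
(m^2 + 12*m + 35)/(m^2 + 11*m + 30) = (m + 7)/(m + 6)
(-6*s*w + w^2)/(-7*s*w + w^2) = (6*s - w)/(7*s - w)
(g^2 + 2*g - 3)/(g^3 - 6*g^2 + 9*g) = (g^2 + 2*g - 3)/(g*(g^2 - 6*g + 9))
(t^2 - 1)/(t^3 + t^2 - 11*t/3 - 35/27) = 27*(t^2 - 1)/(27*t^3 + 27*t^2 - 99*t - 35)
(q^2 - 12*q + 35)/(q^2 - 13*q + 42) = (q - 5)/(q - 6)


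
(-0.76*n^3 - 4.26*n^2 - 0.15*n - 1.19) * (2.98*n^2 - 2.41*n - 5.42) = -2.2648*n^5 - 10.8632*n^4 + 13.9388*n^3 + 19.9045*n^2 + 3.6809*n + 6.4498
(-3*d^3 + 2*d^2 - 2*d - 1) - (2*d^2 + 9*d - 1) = -3*d^3 - 11*d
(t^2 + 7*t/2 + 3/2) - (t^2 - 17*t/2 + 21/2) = 12*t - 9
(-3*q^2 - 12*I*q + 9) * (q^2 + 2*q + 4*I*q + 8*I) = -3*q^4 - 6*q^3 - 24*I*q^3 + 57*q^2 - 48*I*q^2 + 114*q + 36*I*q + 72*I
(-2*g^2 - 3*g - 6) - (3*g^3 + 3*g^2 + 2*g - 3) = -3*g^3 - 5*g^2 - 5*g - 3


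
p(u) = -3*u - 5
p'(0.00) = -3.00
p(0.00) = -5.00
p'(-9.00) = -3.00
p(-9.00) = 22.00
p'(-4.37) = -3.00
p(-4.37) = 8.11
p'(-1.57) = -3.00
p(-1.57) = -0.29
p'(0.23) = -3.00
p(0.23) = -5.69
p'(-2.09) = -3.00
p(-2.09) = 1.27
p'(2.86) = -3.00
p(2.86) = -13.58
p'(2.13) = -3.00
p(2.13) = -11.39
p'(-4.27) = -3.00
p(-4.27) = 7.81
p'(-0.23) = -3.00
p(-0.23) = -4.31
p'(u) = -3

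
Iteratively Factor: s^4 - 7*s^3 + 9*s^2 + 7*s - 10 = (s - 2)*(s^3 - 5*s^2 - s + 5) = (s - 2)*(s + 1)*(s^2 - 6*s + 5) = (s - 2)*(s - 1)*(s + 1)*(s - 5)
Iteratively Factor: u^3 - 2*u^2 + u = (u - 1)*(u^2 - u) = (u - 1)^2*(u)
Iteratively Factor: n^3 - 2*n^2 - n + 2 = (n + 1)*(n^2 - 3*n + 2) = (n - 1)*(n + 1)*(n - 2)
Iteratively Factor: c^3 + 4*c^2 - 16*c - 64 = (c + 4)*(c^2 - 16) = (c + 4)^2*(c - 4)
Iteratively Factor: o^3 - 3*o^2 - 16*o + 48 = (o - 3)*(o^2 - 16) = (o - 3)*(o + 4)*(o - 4)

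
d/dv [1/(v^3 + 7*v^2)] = (-3*v - 14)/(v^3*(v + 7)^2)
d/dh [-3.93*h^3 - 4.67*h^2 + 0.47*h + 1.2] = -11.79*h^2 - 9.34*h + 0.47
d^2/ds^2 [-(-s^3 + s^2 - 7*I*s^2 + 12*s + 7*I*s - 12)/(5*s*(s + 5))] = 12*(s^3*(3 - 7*I) + 6*s^2 + 30*s + 50)/(5*s^3*(s^3 + 15*s^2 + 75*s + 125))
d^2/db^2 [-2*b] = 0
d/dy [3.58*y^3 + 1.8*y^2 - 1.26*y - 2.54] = 10.74*y^2 + 3.6*y - 1.26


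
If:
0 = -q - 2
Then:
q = -2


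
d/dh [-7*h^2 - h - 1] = -14*h - 1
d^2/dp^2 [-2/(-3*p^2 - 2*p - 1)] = 4*(-9*p^2 - 6*p + 4*(3*p + 1)^2 - 3)/(3*p^2 + 2*p + 1)^3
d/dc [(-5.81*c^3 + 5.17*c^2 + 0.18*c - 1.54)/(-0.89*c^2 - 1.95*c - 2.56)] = (5.1709*c^4 + 22.659*c^3 + 34.6995*c^2 - 29.2116*c - 3.4638)/(0.7921*c^4 + 3.471*c^3 + 8.3593*c^2 + 9.984*c + 6.5536)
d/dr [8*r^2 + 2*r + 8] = 16*r + 2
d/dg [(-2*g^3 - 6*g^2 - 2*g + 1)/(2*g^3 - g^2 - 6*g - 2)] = 2*(7*g^4 + 16*g^3 + 20*g^2 + 13*g + 5)/(4*g^6 - 4*g^5 - 23*g^4 + 4*g^3 + 40*g^2 + 24*g + 4)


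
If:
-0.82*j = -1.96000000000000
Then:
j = 2.39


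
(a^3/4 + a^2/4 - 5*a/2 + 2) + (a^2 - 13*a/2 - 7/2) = a^3/4 + 5*a^2/4 - 9*a - 3/2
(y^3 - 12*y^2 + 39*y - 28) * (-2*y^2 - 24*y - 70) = -2*y^5 + 140*y^3 - 40*y^2 - 2058*y + 1960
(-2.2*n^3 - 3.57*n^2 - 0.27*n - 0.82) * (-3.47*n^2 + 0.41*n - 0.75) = 7.634*n^5 + 11.4859*n^4 + 1.1232*n^3 + 5.4122*n^2 - 0.1337*n + 0.615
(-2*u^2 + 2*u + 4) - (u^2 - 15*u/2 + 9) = -3*u^2 + 19*u/2 - 5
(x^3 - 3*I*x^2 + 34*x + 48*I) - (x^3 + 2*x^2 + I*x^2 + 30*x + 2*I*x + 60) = -2*x^2 - 4*I*x^2 + 4*x - 2*I*x - 60 + 48*I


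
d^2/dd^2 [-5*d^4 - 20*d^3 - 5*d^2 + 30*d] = -60*d^2 - 120*d - 10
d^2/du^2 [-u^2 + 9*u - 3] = -2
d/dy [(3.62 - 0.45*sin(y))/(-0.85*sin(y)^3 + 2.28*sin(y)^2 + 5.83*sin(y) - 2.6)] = (-0.765*sin(y)^3 + 10.257*sin(y)^2 - 16.5072*sin(y) - 19.9346)*cos(y)/(0.7225*sin(y)^6 - 3.876*sin(y)^5 - 4.7126*sin(y)^4 + 31.0048*sin(y)^3 + 22.1329*sin(y)^2 - 30.316*sin(y) + 6.76)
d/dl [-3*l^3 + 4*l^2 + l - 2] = -9*l^2 + 8*l + 1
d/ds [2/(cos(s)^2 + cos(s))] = 2*(sin(s)/cos(s)^2 + 2*tan(s))/(cos(s) + 1)^2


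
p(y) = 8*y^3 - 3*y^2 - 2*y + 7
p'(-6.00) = 898.00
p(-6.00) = -1817.00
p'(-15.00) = 5488.00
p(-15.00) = -27638.00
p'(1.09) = 19.97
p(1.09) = 11.62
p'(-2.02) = 108.05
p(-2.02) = -67.14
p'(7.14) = 1178.67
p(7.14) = 2751.74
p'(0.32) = -1.46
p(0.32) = 6.31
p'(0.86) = 10.59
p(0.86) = 8.15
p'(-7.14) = 1264.35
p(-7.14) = -3043.61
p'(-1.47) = 58.68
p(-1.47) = -21.95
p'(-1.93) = 98.98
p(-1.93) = -57.83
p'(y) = 24*y^2 - 6*y - 2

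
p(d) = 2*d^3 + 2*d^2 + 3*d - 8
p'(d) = 6*d^2 + 4*d + 3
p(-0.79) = -10.11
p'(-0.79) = 3.58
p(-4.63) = -177.52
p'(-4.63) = 113.10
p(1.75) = 14.09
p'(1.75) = 28.38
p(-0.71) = -9.84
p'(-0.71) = 3.18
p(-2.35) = -29.96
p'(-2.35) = 26.74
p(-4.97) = -219.04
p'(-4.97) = 131.33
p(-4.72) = -187.91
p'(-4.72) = 117.79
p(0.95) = -1.63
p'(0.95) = 12.22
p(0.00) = -8.00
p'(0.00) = 3.00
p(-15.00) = -6353.00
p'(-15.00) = 1293.00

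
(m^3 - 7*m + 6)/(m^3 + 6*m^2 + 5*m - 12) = (m - 2)/(m + 4)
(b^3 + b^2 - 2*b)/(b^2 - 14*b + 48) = b*(b^2 + b - 2)/(b^2 - 14*b + 48)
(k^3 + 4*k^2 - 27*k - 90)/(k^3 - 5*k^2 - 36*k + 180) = (k + 3)/(k - 6)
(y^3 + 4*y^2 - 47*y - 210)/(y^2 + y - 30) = (y^2 - 2*y - 35)/(y - 5)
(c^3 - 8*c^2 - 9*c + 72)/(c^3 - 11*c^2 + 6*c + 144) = (c - 3)/(c - 6)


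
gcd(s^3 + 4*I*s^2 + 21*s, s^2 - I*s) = s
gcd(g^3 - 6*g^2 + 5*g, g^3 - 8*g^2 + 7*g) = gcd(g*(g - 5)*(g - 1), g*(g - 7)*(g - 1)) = g^2 - g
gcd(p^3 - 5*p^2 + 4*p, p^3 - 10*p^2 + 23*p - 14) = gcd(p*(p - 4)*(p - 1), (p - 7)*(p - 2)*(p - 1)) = p - 1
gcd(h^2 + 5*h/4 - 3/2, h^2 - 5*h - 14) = h + 2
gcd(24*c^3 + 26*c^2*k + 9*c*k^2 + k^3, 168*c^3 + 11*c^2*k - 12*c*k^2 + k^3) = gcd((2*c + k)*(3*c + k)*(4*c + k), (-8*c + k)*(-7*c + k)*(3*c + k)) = 3*c + k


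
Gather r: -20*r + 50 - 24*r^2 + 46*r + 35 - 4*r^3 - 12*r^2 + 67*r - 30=-4*r^3 - 36*r^2 + 93*r + 55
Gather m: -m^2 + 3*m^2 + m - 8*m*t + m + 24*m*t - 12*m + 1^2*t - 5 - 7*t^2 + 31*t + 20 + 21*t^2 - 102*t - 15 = 2*m^2 + m*(16*t - 10) + 14*t^2 - 70*t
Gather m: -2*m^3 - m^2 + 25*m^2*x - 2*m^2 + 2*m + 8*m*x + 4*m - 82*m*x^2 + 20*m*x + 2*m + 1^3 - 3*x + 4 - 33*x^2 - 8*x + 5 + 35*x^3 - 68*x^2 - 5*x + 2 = -2*m^3 + m^2*(25*x - 3) + m*(-82*x^2 + 28*x + 8) + 35*x^3 - 101*x^2 - 16*x + 12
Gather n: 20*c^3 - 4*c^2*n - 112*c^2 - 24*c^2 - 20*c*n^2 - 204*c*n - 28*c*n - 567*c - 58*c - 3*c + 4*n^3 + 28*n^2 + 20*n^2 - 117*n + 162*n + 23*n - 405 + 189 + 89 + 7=20*c^3 - 136*c^2 - 628*c + 4*n^3 + n^2*(48 - 20*c) + n*(-4*c^2 - 232*c + 68) - 120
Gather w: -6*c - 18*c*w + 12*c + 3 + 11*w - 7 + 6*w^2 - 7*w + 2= 6*c + 6*w^2 + w*(4 - 18*c) - 2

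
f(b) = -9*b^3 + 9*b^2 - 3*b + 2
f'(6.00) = -867.00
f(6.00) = -1636.00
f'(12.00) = -3675.00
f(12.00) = -14290.00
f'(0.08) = -1.73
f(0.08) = 1.81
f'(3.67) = -300.60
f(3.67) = -332.67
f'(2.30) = -104.43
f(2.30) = -66.79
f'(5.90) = -836.67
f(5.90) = -1550.82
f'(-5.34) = -869.04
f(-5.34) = 1645.12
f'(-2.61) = -233.91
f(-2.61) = 231.16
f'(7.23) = -1284.23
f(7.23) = -2950.63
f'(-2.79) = -263.39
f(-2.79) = 275.89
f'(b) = -27*b^2 + 18*b - 3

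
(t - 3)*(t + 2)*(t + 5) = t^3 + 4*t^2 - 11*t - 30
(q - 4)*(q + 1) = q^2 - 3*q - 4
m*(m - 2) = m^2 - 2*m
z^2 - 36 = (z - 6)*(z + 6)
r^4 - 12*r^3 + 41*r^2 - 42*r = r*(r - 7)*(r - 3)*(r - 2)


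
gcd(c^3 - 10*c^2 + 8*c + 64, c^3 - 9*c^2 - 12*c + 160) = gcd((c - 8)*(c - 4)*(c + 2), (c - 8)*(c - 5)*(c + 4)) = c - 8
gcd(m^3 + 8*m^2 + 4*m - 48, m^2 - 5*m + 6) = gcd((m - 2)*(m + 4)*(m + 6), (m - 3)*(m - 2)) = m - 2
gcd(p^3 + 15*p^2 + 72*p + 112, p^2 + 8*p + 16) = p^2 + 8*p + 16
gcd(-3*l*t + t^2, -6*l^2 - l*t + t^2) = -3*l + t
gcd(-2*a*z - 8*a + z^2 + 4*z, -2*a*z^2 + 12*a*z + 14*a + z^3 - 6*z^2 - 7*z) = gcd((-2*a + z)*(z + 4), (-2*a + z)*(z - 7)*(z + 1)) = -2*a + z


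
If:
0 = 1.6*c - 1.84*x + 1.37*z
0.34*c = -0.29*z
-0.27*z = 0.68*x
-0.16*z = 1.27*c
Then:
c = 0.00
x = 0.00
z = 0.00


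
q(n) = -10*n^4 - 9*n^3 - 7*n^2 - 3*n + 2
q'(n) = -40*n^3 - 27*n^2 - 14*n - 3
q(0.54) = -3.93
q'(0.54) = -24.73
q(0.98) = -25.36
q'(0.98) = -80.30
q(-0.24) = 2.41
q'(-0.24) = -0.64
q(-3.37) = -1012.73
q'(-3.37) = 1268.45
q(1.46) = -90.75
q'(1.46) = -205.48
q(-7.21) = -23990.48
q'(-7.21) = 13686.58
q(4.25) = -4090.62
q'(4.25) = -3620.81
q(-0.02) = 2.06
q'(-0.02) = -2.73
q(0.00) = 2.00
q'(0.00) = -3.00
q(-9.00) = -59587.00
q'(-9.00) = 27096.00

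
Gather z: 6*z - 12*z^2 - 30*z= -12*z^2 - 24*z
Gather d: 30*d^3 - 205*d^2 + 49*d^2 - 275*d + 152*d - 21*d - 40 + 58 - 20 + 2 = 30*d^3 - 156*d^2 - 144*d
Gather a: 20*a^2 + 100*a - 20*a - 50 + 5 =20*a^2 + 80*a - 45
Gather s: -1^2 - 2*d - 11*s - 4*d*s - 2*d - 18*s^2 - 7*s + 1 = -4*d - 18*s^2 + s*(-4*d - 18)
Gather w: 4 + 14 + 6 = 24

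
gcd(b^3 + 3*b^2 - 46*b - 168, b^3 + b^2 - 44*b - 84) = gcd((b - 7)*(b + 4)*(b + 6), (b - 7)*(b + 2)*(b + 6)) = b^2 - b - 42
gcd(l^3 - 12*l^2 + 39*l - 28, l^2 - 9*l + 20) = l - 4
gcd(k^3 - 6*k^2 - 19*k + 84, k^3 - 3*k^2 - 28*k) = k^2 - 3*k - 28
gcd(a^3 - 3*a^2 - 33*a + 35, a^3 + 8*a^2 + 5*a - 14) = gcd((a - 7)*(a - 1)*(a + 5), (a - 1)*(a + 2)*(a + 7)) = a - 1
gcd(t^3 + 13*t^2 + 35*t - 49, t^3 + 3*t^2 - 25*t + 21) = t^2 + 6*t - 7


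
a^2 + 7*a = a*(a + 7)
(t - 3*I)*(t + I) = t^2 - 2*I*t + 3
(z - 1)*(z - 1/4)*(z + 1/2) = z^3 - 3*z^2/4 - 3*z/8 + 1/8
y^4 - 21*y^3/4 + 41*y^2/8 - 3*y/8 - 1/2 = (y - 4)*(y - 1)*(y - 1/2)*(y + 1/4)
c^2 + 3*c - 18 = (c - 3)*(c + 6)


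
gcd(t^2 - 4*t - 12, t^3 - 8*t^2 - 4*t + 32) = t + 2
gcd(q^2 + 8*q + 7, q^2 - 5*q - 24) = 1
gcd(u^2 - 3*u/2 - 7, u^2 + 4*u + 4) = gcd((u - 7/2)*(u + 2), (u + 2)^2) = u + 2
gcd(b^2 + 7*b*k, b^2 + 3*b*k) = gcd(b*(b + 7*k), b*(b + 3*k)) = b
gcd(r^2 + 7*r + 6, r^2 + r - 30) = r + 6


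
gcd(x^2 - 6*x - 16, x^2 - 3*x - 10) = x + 2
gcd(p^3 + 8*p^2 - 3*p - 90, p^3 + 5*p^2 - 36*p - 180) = p^2 + 11*p + 30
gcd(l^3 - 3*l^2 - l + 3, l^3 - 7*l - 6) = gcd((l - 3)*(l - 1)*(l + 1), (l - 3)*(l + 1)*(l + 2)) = l^2 - 2*l - 3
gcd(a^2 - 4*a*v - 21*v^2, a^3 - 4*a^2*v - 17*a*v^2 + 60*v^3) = 1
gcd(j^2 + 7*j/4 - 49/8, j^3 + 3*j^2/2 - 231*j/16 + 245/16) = j - 7/4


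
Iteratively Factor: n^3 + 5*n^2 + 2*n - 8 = (n - 1)*(n^2 + 6*n + 8) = (n - 1)*(n + 4)*(n + 2)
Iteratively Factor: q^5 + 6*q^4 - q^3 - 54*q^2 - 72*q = (q + 2)*(q^4 + 4*q^3 - 9*q^2 - 36*q) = q*(q + 2)*(q^3 + 4*q^2 - 9*q - 36) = q*(q + 2)*(q + 4)*(q^2 - 9) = q*(q - 3)*(q + 2)*(q + 4)*(q + 3)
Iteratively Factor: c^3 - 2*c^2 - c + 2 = (c - 2)*(c^2 - 1) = (c - 2)*(c - 1)*(c + 1)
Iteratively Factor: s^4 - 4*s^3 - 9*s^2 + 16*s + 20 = (s - 2)*(s^3 - 2*s^2 - 13*s - 10) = (s - 2)*(s + 1)*(s^2 - 3*s - 10) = (s - 5)*(s - 2)*(s + 1)*(s + 2)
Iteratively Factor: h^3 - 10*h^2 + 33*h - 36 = (h - 3)*(h^2 - 7*h + 12) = (h - 4)*(h - 3)*(h - 3)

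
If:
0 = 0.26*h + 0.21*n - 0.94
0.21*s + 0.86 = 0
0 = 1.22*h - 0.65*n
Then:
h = 1.44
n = 2.70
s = -4.10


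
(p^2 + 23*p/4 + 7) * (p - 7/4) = p^3 + 4*p^2 - 49*p/16 - 49/4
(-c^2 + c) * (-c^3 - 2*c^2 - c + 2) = c^5 + c^4 - c^3 - 3*c^2 + 2*c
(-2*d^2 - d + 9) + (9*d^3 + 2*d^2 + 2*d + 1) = 9*d^3 + d + 10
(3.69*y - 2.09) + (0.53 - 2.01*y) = 1.68*y - 1.56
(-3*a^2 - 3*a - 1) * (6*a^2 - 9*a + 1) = -18*a^4 + 9*a^3 + 18*a^2 + 6*a - 1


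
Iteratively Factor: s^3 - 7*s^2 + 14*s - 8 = (s - 1)*(s^2 - 6*s + 8) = (s - 4)*(s - 1)*(s - 2)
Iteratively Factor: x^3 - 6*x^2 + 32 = (x + 2)*(x^2 - 8*x + 16) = (x - 4)*(x + 2)*(x - 4)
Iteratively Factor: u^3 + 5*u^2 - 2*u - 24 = (u - 2)*(u^2 + 7*u + 12) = (u - 2)*(u + 4)*(u + 3)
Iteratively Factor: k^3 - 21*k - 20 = (k + 4)*(k^2 - 4*k - 5) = (k + 1)*(k + 4)*(k - 5)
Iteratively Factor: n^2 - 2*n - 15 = (n - 5)*(n + 3)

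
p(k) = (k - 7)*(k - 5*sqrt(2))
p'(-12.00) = -38.07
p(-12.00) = 362.35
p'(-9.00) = -32.07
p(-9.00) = 257.14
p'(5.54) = -2.99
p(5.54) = 2.24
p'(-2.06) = -18.19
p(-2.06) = 82.73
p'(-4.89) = -23.85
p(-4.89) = 142.22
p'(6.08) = -1.91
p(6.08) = 0.91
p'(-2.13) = -18.33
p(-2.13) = 84.01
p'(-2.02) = -18.11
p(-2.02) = 82.00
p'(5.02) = -4.03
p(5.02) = 4.06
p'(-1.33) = -16.73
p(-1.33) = 69.98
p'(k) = 2*k - 5*sqrt(2) - 7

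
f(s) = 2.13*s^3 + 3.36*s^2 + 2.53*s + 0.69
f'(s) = 6.39*s^2 + 6.72*s + 2.53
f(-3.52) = -59.48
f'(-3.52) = 58.05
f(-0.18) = 0.33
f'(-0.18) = 1.53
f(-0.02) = 0.64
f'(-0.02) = 2.40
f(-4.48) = -134.73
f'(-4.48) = 100.67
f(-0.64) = -0.11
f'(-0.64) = 0.85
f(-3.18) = -41.87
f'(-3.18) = 45.78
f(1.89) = 31.85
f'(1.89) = 38.06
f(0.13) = 1.08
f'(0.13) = 3.51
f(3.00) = 96.03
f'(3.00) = 80.20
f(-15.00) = -6470.01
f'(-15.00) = 1339.48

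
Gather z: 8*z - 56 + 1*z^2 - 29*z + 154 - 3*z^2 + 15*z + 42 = -2*z^2 - 6*z + 140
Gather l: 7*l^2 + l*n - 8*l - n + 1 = 7*l^2 + l*(n - 8) - n + 1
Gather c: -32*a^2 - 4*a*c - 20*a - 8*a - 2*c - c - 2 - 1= -32*a^2 - 28*a + c*(-4*a - 3) - 3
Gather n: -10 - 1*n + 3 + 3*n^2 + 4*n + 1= 3*n^2 + 3*n - 6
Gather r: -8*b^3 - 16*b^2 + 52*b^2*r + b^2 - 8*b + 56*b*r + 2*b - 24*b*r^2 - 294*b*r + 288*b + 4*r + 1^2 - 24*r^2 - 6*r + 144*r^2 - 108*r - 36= -8*b^3 - 15*b^2 + 282*b + r^2*(120 - 24*b) + r*(52*b^2 - 238*b - 110) - 35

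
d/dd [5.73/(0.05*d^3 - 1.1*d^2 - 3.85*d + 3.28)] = (-0.8595*d^2 + 12.606*d + 22.0605)/(0.05*d^3 - 1.1*d^2 - 3.85*d + 3.28)^2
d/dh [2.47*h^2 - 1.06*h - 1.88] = 4.94*h - 1.06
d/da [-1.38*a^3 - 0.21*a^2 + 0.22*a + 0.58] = -4.14*a^2 - 0.42*a + 0.22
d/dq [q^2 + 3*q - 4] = 2*q + 3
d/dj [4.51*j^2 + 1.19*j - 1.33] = 9.02*j + 1.19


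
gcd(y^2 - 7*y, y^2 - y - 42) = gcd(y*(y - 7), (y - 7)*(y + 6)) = y - 7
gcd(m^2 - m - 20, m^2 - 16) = m + 4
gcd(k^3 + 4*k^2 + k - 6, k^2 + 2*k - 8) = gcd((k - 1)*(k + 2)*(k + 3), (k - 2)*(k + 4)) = 1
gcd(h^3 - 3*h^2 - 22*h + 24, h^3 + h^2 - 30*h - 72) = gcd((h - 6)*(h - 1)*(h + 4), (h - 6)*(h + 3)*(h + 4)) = h^2 - 2*h - 24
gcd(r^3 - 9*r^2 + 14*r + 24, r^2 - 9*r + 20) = r - 4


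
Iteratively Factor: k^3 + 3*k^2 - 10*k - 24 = (k + 4)*(k^2 - k - 6) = (k + 2)*(k + 4)*(k - 3)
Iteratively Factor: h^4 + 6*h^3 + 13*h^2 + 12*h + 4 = (h + 1)*(h^3 + 5*h^2 + 8*h + 4) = (h + 1)*(h + 2)*(h^2 + 3*h + 2) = (h + 1)^2*(h + 2)*(h + 2)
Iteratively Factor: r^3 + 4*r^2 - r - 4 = (r - 1)*(r^2 + 5*r + 4) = (r - 1)*(r + 1)*(r + 4)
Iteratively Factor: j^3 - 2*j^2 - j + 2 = (j - 2)*(j^2 - 1) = (j - 2)*(j - 1)*(j + 1)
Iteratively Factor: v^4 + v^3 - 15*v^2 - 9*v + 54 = (v - 3)*(v^3 + 4*v^2 - 3*v - 18) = (v - 3)*(v + 3)*(v^2 + v - 6) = (v - 3)*(v + 3)^2*(v - 2)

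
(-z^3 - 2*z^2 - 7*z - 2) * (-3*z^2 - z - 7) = 3*z^5 + 7*z^4 + 30*z^3 + 27*z^2 + 51*z + 14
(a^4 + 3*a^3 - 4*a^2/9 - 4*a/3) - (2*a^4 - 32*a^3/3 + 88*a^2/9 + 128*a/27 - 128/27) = -a^4 + 41*a^3/3 - 92*a^2/9 - 164*a/27 + 128/27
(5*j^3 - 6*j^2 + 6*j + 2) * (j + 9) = 5*j^4 + 39*j^3 - 48*j^2 + 56*j + 18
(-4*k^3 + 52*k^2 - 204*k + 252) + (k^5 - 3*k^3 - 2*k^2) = k^5 - 7*k^3 + 50*k^2 - 204*k + 252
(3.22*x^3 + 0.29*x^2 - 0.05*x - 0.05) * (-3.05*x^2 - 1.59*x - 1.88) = -9.821*x^5 - 6.0043*x^4 - 6.3622*x^3 - 0.3132*x^2 + 0.1735*x + 0.094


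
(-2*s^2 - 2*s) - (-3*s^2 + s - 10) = s^2 - 3*s + 10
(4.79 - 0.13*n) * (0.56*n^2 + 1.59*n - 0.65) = -0.0728*n^3 + 2.4757*n^2 + 7.7006*n - 3.1135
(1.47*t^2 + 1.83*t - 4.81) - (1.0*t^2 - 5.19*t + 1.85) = 0.47*t^2 + 7.02*t - 6.66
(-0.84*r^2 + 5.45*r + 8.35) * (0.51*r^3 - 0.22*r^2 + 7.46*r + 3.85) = -0.4284*r^5 + 2.9643*r^4 - 3.2069*r^3 + 35.586*r^2 + 83.2735*r + 32.1475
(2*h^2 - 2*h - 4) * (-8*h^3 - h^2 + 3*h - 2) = -16*h^5 + 14*h^4 + 40*h^3 - 6*h^2 - 8*h + 8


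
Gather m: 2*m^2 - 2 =2*m^2 - 2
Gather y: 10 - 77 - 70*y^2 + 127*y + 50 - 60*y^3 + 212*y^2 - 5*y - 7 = -60*y^3 + 142*y^2 + 122*y - 24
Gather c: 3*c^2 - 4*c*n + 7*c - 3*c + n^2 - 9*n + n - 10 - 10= 3*c^2 + c*(4 - 4*n) + n^2 - 8*n - 20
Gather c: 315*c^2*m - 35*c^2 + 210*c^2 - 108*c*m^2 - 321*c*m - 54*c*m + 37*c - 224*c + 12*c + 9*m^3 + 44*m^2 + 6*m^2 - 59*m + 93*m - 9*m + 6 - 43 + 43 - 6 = c^2*(315*m + 175) + c*(-108*m^2 - 375*m - 175) + 9*m^3 + 50*m^2 + 25*m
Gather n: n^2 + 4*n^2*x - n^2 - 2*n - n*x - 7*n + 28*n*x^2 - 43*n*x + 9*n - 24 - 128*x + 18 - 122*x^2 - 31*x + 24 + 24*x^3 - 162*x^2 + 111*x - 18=4*n^2*x + n*(28*x^2 - 44*x) + 24*x^3 - 284*x^2 - 48*x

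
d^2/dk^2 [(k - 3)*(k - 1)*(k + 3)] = 6*k - 2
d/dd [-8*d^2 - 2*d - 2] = -16*d - 2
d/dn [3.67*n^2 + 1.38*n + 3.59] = 7.34*n + 1.38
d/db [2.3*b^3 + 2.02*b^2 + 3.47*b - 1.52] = 6.9*b^2 + 4.04*b + 3.47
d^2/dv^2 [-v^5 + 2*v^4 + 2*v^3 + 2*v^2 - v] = -20*v^3 + 24*v^2 + 12*v + 4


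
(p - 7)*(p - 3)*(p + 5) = p^3 - 5*p^2 - 29*p + 105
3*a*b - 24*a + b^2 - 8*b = (3*a + b)*(b - 8)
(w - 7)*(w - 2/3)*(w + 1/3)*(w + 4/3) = w^4 - 6*w^3 - 23*w^2/3 + 118*w/27 + 56/27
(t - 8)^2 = t^2 - 16*t + 64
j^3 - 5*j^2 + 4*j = j*(j - 4)*(j - 1)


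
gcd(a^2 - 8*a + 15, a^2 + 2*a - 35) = a - 5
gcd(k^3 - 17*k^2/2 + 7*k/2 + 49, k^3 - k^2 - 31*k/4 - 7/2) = k^2 - 3*k/2 - 7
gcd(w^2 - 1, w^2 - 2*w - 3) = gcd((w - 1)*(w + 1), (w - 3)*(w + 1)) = w + 1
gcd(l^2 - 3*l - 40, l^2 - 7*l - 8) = l - 8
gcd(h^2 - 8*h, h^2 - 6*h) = h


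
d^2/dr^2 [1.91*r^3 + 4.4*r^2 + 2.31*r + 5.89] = 11.46*r + 8.8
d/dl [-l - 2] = -1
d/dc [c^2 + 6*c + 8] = 2*c + 6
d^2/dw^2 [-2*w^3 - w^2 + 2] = -12*w - 2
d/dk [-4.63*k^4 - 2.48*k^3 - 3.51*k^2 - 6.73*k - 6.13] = -18.52*k^3 - 7.44*k^2 - 7.02*k - 6.73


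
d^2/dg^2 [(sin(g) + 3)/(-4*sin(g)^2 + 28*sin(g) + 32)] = (sin(g)^4 + 18*sin(g)^3 - 35*sin(g)^2 + 204*sin(g) - 230)/(4*(sin(g) - 8)^3*(sin(g) + 1)^2)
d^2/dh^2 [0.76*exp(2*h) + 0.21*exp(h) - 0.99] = (3.04*exp(h) + 0.21)*exp(h)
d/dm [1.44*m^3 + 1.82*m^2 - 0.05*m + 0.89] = 4.32*m^2 + 3.64*m - 0.05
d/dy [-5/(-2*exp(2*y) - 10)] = -5*exp(2*y)/(exp(2*y) + 5)^2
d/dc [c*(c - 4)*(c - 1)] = 3*c^2 - 10*c + 4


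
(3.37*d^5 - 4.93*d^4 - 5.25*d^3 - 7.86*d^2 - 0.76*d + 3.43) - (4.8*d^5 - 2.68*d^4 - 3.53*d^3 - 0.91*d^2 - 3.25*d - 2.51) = -1.43*d^5 - 2.25*d^4 - 1.72*d^3 - 6.95*d^2 + 2.49*d + 5.94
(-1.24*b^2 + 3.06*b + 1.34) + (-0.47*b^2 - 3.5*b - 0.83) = -1.71*b^2 - 0.44*b + 0.51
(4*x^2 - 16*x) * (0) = 0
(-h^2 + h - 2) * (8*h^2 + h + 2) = -8*h^4 + 7*h^3 - 17*h^2 - 4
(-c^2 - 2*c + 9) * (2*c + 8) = -2*c^3 - 12*c^2 + 2*c + 72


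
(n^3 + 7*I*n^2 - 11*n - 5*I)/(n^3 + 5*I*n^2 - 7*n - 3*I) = (n + 5*I)/(n + 3*I)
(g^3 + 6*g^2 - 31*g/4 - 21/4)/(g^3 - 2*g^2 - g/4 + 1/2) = (2*g^2 + 11*g - 21)/(2*g^2 - 5*g + 2)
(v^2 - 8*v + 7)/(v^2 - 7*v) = (v - 1)/v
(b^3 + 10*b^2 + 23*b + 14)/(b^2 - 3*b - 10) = (b^2 + 8*b + 7)/(b - 5)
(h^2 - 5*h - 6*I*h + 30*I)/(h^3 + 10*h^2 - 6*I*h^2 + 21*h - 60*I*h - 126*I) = (h - 5)/(h^2 + 10*h + 21)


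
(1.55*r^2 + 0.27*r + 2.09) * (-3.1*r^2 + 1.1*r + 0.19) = -4.805*r^4 + 0.868*r^3 - 5.8875*r^2 + 2.3503*r + 0.3971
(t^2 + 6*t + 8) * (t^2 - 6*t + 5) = t^4 - 23*t^2 - 18*t + 40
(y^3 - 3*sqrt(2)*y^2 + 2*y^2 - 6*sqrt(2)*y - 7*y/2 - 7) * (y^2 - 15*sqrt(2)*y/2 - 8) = y^5 - 21*sqrt(2)*y^4/2 + 2*y^4 - 21*sqrt(2)*y^3 + 67*y^3/2 + 67*y^2 + 201*sqrt(2)*y^2/4 + 28*y + 201*sqrt(2)*y/2 + 56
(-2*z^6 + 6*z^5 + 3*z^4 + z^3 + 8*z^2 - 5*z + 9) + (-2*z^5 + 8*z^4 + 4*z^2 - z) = -2*z^6 + 4*z^5 + 11*z^4 + z^3 + 12*z^2 - 6*z + 9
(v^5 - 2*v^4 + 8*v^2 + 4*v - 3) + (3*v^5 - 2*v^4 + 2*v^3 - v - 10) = 4*v^5 - 4*v^4 + 2*v^3 + 8*v^2 + 3*v - 13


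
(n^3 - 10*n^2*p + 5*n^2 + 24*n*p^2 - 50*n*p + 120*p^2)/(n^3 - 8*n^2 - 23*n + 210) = (n^2 - 10*n*p + 24*p^2)/(n^2 - 13*n + 42)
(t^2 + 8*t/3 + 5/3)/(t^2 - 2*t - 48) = (3*t^2 + 8*t + 5)/(3*(t^2 - 2*t - 48))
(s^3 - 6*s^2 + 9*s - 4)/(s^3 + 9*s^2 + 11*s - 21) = (s^2 - 5*s + 4)/(s^2 + 10*s + 21)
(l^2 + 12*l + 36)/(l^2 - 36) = (l + 6)/(l - 6)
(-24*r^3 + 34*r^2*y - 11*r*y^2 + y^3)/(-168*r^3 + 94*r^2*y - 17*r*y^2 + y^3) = (-r + y)/(-7*r + y)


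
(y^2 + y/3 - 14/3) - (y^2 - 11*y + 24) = 34*y/3 - 86/3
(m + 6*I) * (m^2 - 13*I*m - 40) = m^3 - 7*I*m^2 + 38*m - 240*I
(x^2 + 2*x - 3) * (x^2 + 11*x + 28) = x^4 + 13*x^3 + 47*x^2 + 23*x - 84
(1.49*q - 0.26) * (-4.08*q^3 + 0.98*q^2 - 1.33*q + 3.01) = -6.0792*q^4 + 2.521*q^3 - 2.2365*q^2 + 4.8307*q - 0.7826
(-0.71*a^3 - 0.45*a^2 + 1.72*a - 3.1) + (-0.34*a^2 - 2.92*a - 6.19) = -0.71*a^3 - 0.79*a^2 - 1.2*a - 9.29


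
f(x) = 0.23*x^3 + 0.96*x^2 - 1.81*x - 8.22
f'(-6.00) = 11.51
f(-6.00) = -12.48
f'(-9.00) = 36.80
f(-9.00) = -81.84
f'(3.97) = 16.69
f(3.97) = 14.12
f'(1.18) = 1.42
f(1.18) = -8.64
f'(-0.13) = -2.05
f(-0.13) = -7.97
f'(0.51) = -0.65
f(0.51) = -8.86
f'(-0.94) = -3.01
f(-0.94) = -5.86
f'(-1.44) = -3.14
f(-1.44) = -4.31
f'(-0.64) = -2.76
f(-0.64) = -6.73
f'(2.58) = 7.74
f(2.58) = -2.55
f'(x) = 0.69*x^2 + 1.92*x - 1.81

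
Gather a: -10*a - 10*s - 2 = -10*a - 10*s - 2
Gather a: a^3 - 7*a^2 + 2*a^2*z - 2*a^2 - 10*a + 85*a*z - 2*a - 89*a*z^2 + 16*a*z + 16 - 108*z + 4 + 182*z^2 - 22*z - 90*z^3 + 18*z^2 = a^3 + a^2*(2*z - 9) + a*(-89*z^2 + 101*z - 12) - 90*z^3 + 200*z^2 - 130*z + 20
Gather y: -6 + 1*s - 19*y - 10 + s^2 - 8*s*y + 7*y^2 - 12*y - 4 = s^2 + s + 7*y^2 + y*(-8*s - 31) - 20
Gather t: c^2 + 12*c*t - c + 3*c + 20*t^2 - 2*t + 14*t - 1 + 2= c^2 + 2*c + 20*t^2 + t*(12*c + 12) + 1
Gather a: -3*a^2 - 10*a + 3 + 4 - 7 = -3*a^2 - 10*a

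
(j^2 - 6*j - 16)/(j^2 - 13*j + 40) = (j + 2)/(j - 5)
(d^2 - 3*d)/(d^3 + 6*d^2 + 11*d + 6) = d*(d - 3)/(d^3 + 6*d^2 + 11*d + 6)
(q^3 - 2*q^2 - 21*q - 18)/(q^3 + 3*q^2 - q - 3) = (q - 6)/(q - 1)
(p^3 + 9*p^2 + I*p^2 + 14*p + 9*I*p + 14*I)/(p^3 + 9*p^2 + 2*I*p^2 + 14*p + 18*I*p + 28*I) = (p + I)/(p + 2*I)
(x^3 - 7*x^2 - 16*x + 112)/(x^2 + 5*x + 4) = (x^2 - 11*x + 28)/(x + 1)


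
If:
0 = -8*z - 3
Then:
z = -3/8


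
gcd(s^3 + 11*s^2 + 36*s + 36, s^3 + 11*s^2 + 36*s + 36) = s^3 + 11*s^2 + 36*s + 36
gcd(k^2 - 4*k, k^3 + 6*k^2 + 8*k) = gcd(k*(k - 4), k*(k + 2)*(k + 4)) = k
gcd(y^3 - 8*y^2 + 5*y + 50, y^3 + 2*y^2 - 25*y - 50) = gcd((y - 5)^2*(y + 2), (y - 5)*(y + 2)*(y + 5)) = y^2 - 3*y - 10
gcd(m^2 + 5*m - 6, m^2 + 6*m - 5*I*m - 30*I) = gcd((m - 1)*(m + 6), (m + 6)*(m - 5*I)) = m + 6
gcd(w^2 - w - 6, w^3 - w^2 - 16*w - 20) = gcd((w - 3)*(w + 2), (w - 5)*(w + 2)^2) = w + 2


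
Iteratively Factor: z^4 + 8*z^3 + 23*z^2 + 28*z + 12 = (z + 1)*(z^3 + 7*z^2 + 16*z + 12) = (z + 1)*(z + 2)*(z^2 + 5*z + 6) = (z + 1)*(z + 2)^2*(z + 3)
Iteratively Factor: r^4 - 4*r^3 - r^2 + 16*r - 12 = (r + 2)*(r^3 - 6*r^2 + 11*r - 6) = (r - 1)*(r + 2)*(r^2 - 5*r + 6) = (r - 2)*(r - 1)*(r + 2)*(r - 3)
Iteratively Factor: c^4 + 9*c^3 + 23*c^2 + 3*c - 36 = (c + 3)*(c^3 + 6*c^2 + 5*c - 12) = (c + 3)^2*(c^2 + 3*c - 4) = (c - 1)*(c + 3)^2*(c + 4)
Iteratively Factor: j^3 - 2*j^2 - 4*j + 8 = (j - 2)*(j^2 - 4) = (j - 2)^2*(j + 2)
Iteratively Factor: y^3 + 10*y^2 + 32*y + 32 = (y + 4)*(y^2 + 6*y + 8) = (y + 4)^2*(y + 2)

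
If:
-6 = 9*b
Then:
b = -2/3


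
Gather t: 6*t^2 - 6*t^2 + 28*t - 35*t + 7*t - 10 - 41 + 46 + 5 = 0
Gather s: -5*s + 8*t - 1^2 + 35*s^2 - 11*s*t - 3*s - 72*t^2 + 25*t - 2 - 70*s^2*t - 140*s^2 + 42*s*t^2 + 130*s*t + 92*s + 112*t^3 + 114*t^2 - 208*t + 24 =s^2*(-70*t - 105) + s*(42*t^2 + 119*t + 84) + 112*t^3 + 42*t^2 - 175*t + 21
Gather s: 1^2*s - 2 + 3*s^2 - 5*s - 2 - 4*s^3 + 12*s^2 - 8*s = -4*s^3 + 15*s^2 - 12*s - 4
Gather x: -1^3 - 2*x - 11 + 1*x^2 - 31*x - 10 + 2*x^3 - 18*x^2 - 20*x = 2*x^3 - 17*x^2 - 53*x - 22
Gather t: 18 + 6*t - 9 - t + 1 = 5*t + 10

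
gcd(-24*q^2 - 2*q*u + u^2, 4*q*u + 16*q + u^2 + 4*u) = 4*q + u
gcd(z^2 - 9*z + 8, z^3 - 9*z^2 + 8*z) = z^2 - 9*z + 8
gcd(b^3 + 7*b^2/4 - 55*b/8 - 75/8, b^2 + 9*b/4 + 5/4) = b + 5/4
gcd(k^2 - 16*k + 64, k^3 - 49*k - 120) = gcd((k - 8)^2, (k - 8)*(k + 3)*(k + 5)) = k - 8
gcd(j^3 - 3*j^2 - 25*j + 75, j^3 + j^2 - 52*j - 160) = j + 5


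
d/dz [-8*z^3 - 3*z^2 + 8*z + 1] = -24*z^2 - 6*z + 8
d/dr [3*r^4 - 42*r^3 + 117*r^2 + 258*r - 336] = 12*r^3 - 126*r^2 + 234*r + 258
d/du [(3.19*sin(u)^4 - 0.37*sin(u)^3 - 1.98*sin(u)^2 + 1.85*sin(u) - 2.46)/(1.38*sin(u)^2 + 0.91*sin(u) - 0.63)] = (8.8044*sin(u)^5 + 8.1981*sin(u)^4 - 8.7122*sin(u)^3 - 3.6555*sin(u)^2 + 9.2844*sin(u) + 1.0731)*cos(u)/(1.9044*sin(u)^4 + 2.5116*sin(u)^3 - 0.9107*sin(u)^2 - 1.1466*sin(u) + 0.3969)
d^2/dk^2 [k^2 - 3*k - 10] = 2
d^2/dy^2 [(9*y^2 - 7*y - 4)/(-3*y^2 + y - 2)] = 12*(6*y^3 + 45*y^2 - 27*y - 7)/(27*y^6 - 27*y^5 + 63*y^4 - 37*y^3 + 42*y^2 - 12*y + 8)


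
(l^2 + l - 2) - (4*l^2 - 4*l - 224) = -3*l^2 + 5*l + 222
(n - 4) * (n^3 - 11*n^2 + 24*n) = n^4 - 15*n^3 + 68*n^2 - 96*n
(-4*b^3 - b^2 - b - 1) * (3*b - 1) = -12*b^4 + b^3 - 2*b^2 - 2*b + 1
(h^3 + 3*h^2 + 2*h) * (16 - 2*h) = -2*h^4 + 10*h^3 + 44*h^2 + 32*h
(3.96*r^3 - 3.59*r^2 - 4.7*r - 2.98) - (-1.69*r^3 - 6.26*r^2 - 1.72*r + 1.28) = 5.65*r^3 + 2.67*r^2 - 2.98*r - 4.26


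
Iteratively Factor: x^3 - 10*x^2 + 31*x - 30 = (x - 5)*(x^2 - 5*x + 6) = (x - 5)*(x - 2)*(x - 3)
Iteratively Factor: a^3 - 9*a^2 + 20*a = (a - 5)*(a^2 - 4*a) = a*(a - 5)*(a - 4)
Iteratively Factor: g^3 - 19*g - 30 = (g - 5)*(g^2 + 5*g + 6) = (g - 5)*(g + 3)*(g + 2)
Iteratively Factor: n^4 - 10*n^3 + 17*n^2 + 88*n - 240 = (n - 5)*(n^3 - 5*n^2 - 8*n + 48) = (n - 5)*(n - 4)*(n^2 - n - 12) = (n - 5)*(n - 4)*(n + 3)*(n - 4)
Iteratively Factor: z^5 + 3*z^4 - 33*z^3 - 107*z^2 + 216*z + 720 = (z - 3)*(z^4 + 6*z^3 - 15*z^2 - 152*z - 240) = (z - 3)*(z + 4)*(z^3 + 2*z^2 - 23*z - 60) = (z - 5)*(z - 3)*(z + 4)*(z^2 + 7*z + 12) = (z - 5)*(z - 3)*(z + 4)^2*(z + 3)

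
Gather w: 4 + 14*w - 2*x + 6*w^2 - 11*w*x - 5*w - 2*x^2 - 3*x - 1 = 6*w^2 + w*(9 - 11*x) - 2*x^2 - 5*x + 3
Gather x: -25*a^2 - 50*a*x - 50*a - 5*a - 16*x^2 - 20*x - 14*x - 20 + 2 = -25*a^2 - 55*a - 16*x^2 + x*(-50*a - 34) - 18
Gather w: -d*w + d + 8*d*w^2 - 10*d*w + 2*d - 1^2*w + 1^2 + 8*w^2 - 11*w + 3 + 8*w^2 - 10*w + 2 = 3*d + w^2*(8*d + 16) + w*(-11*d - 22) + 6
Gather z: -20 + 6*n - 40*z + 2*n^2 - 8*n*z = 2*n^2 + 6*n + z*(-8*n - 40) - 20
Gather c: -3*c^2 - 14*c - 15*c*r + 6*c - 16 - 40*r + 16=-3*c^2 + c*(-15*r - 8) - 40*r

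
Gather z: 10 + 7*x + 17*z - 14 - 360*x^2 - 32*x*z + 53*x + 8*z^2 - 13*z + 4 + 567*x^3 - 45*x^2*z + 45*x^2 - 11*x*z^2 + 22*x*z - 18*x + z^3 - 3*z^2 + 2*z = 567*x^3 - 315*x^2 + 42*x + z^3 + z^2*(5 - 11*x) + z*(-45*x^2 - 10*x + 6)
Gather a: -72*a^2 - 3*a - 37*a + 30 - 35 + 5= -72*a^2 - 40*a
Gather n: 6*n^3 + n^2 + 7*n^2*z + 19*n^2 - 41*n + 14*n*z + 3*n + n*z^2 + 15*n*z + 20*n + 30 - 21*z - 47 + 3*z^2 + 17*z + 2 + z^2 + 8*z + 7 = 6*n^3 + n^2*(7*z + 20) + n*(z^2 + 29*z - 18) + 4*z^2 + 4*z - 8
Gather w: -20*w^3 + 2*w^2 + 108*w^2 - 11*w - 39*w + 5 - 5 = -20*w^3 + 110*w^2 - 50*w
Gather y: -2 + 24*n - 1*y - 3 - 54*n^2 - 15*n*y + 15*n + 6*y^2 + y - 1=-54*n^2 - 15*n*y + 39*n + 6*y^2 - 6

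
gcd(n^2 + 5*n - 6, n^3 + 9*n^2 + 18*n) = n + 6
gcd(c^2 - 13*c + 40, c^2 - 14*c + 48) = c - 8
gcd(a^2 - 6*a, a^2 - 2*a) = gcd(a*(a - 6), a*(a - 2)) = a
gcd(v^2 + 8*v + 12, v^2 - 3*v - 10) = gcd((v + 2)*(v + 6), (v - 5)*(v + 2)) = v + 2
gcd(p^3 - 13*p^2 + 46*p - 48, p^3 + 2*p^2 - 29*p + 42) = p^2 - 5*p + 6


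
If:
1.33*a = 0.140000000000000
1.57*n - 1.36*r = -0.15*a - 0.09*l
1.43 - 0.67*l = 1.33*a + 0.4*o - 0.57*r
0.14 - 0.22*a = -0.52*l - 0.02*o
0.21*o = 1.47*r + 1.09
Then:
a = 0.11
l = -0.36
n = -0.20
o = 3.48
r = -0.24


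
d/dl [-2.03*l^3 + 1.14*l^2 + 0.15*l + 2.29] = -6.09*l^2 + 2.28*l + 0.15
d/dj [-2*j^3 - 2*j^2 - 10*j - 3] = -6*j^2 - 4*j - 10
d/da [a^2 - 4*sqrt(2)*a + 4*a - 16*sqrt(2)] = 2*a - 4*sqrt(2) + 4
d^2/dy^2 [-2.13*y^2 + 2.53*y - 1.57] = -4.26000000000000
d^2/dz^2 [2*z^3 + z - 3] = 12*z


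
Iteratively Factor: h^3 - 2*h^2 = (h - 2)*(h^2) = h*(h - 2)*(h)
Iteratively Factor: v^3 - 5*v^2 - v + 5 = (v - 1)*(v^2 - 4*v - 5) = (v - 1)*(v + 1)*(v - 5)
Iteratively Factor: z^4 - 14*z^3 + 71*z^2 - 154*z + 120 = (z - 3)*(z^3 - 11*z^2 + 38*z - 40) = (z - 5)*(z - 3)*(z^2 - 6*z + 8) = (z - 5)*(z - 4)*(z - 3)*(z - 2)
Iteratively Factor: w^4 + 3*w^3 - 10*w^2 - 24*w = (w - 3)*(w^3 + 6*w^2 + 8*w) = (w - 3)*(w + 4)*(w^2 + 2*w) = w*(w - 3)*(w + 4)*(w + 2)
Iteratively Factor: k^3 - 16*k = (k + 4)*(k^2 - 4*k) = (k - 4)*(k + 4)*(k)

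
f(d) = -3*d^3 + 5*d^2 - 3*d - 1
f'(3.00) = -54.00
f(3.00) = -46.00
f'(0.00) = -3.00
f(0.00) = -1.00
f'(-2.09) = -63.21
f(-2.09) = 54.50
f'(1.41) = -6.79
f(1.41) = -3.70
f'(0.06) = -2.43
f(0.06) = -1.16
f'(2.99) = -53.56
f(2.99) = -45.46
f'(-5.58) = -339.03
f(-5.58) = 692.65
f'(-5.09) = -287.07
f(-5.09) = 539.43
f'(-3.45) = -144.62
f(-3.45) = 192.05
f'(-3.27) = -131.94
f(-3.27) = 167.17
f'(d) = -9*d^2 + 10*d - 3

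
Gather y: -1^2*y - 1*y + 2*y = 0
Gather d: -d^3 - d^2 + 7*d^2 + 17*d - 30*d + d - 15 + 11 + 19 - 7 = -d^3 + 6*d^2 - 12*d + 8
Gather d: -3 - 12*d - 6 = -12*d - 9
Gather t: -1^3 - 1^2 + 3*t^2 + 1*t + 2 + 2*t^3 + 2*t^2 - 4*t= 2*t^3 + 5*t^2 - 3*t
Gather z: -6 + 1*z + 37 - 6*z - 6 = 25 - 5*z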